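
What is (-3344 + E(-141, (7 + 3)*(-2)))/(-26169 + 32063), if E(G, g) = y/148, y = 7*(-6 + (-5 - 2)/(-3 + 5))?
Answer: -989957/1744624 ≈ -0.56743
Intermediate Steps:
y = -133/2 (y = 7*(-6 - 7/2) = 7*(-19/2) = -133/2 ≈ -66.500)
E(G, g) = -133/296 (E(G, g) = -133/2/148 = -133/2*1/148 = -133/296)
(-3344 + E(-141, (7 + 3)*(-2)))/(-26169 + 32063) = (-3344 - 133/296)/(-26169 + 32063) = -989957/296/5894 = -989957/296*1/5894 = -989957/1744624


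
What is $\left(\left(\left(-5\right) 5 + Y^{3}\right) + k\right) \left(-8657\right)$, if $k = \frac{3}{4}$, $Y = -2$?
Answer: $\frac{1116753}{4} \approx 2.7919 \cdot 10^{5}$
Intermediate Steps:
$k = \frac{3}{4}$ ($k = 3 \cdot \frac{1}{4} = \frac{3}{4} \approx 0.75$)
$\left(\left(\left(-5\right) 5 + Y^{3}\right) + k\right) \left(-8657\right) = \left(\left(\left(-5\right) 5 + \left(-2\right)^{3}\right) + \frac{3}{4}\right) \left(-8657\right) = \left(\left(-25 - 8\right) + \frac{3}{4}\right) \left(-8657\right) = \left(-33 + \frac{3}{4}\right) \left(-8657\right) = \left(- \frac{129}{4}\right) \left(-8657\right) = \frac{1116753}{4}$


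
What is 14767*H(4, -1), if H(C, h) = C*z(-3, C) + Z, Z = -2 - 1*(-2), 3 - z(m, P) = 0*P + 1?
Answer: 118136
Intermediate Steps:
z(m, P) = 2 (z(m, P) = 3 - (0*P + 1) = 3 - (0 + 1) = 3 - 1*1 = 3 - 1 = 2)
Z = 0 (Z = -2 + 2 = 0)
H(C, h) = 2*C (H(C, h) = C*2 + 0 = 2*C + 0 = 2*C)
14767*H(4, -1) = 14767*(2*4) = 14767*8 = 118136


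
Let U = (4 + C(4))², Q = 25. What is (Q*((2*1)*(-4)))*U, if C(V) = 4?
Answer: -12800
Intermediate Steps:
U = 64 (U = (4 + 4)² = 8² = 64)
(Q*((2*1)*(-4)))*U = (25*((2*1)*(-4)))*64 = (25*(2*(-4)))*64 = (25*(-8))*64 = -200*64 = -12800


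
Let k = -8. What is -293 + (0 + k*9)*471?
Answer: -34205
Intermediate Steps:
-293 + (0 + k*9)*471 = -293 + (0 - 8*9)*471 = -293 + (0 - 72)*471 = -293 - 72*471 = -293 - 33912 = -34205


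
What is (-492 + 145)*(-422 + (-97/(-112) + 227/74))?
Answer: 601166049/4144 ≈ 1.4507e+5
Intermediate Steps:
(-492 + 145)*(-422 + (-97/(-112) + 227/74)) = -347*(-422 + (-97*(-1/112) + 227*(1/74))) = -347*(-422 + (97/112 + 227/74)) = -347*(-422 + 16301/4144) = -347*(-1732467/4144) = 601166049/4144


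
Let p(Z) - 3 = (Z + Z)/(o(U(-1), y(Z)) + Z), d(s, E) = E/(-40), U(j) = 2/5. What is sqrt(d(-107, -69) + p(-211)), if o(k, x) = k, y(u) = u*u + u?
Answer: 29*sqrt(43810)/2340 ≈ 2.5940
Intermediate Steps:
U(j) = 2/5 (U(j) = 2*(1/5) = 2/5)
y(u) = u + u**2 (y(u) = u**2 + u = u + u**2)
d(s, E) = -E/40 (d(s, E) = E*(-1/40) = -E/40)
p(Z) = 3 + 2*Z/(2/5 + Z) (p(Z) = 3 + (Z + Z)/(2/5 + Z) = 3 + (2*Z)/(2/5 + Z) = 3 + 2*Z/(2/5 + Z))
sqrt(d(-107, -69) + p(-211)) = sqrt(-1/40*(-69) + (6 + 25*(-211))/(2 + 5*(-211))) = sqrt(69/40 + (6 - 5275)/(2 - 1055)) = sqrt(69/40 - 5269/(-1053)) = sqrt(69/40 - 1/1053*(-5269)) = sqrt(69/40 + 5269/1053) = sqrt(283417/42120) = 29*sqrt(43810)/2340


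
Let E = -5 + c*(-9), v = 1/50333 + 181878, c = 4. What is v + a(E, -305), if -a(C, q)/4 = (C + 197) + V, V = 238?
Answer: 9075140567/50333 ≈ 1.8030e+5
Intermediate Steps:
v = 9154465375/50333 (v = 1/50333 + 181878 = 9154465375/50333 ≈ 1.8188e+5)
E = -41 (E = -5 + 4*(-9) = -5 - 36 = -41)
a(C, q) = -1740 - 4*C (a(C, q) = -4*((C + 197) + 238) = -4*((197 + C) + 238) = -4*(435 + C) = -1740 - 4*C)
v + a(E, -305) = 9154465375/50333 + (-1740 - 4*(-41)) = 9154465375/50333 + (-1740 + 164) = 9154465375/50333 - 1576 = 9075140567/50333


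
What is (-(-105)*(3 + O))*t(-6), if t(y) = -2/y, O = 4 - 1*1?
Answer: 210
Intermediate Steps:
O = 3 (O = 4 - 1 = 3)
(-(-105)*(3 + O))*t(-6) = (-(-105)*(3 + 3))*(-2/(-6)) = (-(-105)*6)*(-2*(-1/6)) = -21*(-30)*(1/3) = 630*(1/3) = 210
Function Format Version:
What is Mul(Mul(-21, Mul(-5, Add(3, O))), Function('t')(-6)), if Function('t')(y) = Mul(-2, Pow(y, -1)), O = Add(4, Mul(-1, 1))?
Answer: 210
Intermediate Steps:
O = 3 (O = Add(4, -1) = 3)
Mul(Mul(-21, Mul(-5, Add(3, O))), Function('t')(-6)) = Mul(Mul(-21, Mul(-5, Add(3, 3))), Mul(-2, Pow(-6, -1))) = Mul(Mul(-21, Mul(-5, 6)), Mul(-2, Rational(-1, 6))) = Mul(Mul(-21, -30), Rational(1, 3)) = Mul(630, Rational(1, 3)) = 210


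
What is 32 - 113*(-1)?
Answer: 145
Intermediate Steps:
32 - 113*(-1) = 32 + 113 = 145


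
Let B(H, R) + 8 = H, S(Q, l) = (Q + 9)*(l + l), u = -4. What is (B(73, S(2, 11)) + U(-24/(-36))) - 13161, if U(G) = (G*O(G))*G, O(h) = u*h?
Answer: -353624/27 ≈ -13097.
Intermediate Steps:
O(h) = -4*h
S(Q, l) = 2*l*(9 + Q) (S(Q, l) = (9 + Q)*(2*l) = 2*l*(9 + Q))
B(H, R) = -8 + H
U(G) = -4*G**3 (U(G) = (G*(-4*G))*G = (-4*G**2)*G = -4*G**3)
(B(73, S(2, 11)) + U(-24/(-36))) - 13161 = ((-8 + 73) - 4*(-24/(-36))**3) - 13161 = (65 - 4*(-24*(-1/36))**3) - 13161 = (65 - 4*(2/3)**3) - 13161 = (65 - 4*8/27) - 13161 = (65 - 32/27) - 13161 = 1723/27 - 13161 = -353624/27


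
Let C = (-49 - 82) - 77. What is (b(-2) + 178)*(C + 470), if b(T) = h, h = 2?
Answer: 47160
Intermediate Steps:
b(T) = 2
C = -208 (C = -131 - 77 = -208)
(b(-2) + 178)*(C + 470) = (2 + 178)*(-208 + 470) = 180*262 = 47160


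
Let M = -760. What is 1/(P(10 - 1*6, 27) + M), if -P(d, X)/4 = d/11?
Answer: -11/8376 ≈ -0.0013133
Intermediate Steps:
P(d, X) = -4*d/11
1/(P(10 - 1*6, 27) + M) = 1/(-4*(10 - 1*6)/11 - 760) = 1/(-4*(10 - 6)/11 - 760) = 1/(-4/11*4 - 760) = 1/(-16/11 - 760) = 1/(-8376/11) = -11/8376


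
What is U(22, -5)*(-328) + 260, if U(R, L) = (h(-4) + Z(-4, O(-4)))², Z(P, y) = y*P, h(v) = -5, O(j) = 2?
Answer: -55172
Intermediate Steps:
Z(P, y) = P*y
U(R, L) = 169 (U(R, L) = (-5 - 4*2)² = (-5 - 8)² = (-13)² = 169)
U(22, -5)*(-328) + 260 = 169*(-328) + 260 = -55432 + 260 = -55172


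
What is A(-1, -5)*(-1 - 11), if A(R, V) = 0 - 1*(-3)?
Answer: -36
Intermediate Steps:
A(R, V) = 3 (A(R, V) = 0 + 3 = 3)
A(-1, -5)*(-1 - 11) = 3*(-1 - 11) = 3*(-12) = -36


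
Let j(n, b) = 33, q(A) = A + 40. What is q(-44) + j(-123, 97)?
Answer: 29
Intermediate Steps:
q(A) = 40 + A
q(-44) + j(-123, 97) = (40 - 44) + 33 = -4 + 33 = 29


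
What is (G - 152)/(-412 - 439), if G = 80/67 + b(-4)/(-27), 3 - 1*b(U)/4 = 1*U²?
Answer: 269324/1539459 ≈ 0.17495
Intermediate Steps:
b(U) = 12 - 4*U²
G = 5644/1809 (G = 80/67 + (12 - 4*(-4)²)/(-27) = 80*(1/67) + (12 - 4*16)*(-1/27) = 80/67 + (12 - 64)*(-1/27) = 80/67 - 52*(-1/27) = 80/67 + 52/27 = 5644/1809 ≈ 3.1200)
(G - 152)/(-412 - 439) = (5644/1809 - 152)/(-412 - 439) = -269324/1809/(-851) = -269324/1809*(-1/851) = 269324/1539459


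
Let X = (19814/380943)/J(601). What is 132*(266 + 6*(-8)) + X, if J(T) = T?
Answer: 6588171496382/228946743 ≈ 28776.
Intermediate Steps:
X = 19814/228946743 (X = (19814/380943)/601 = (19814*(1/380943))*(1/601) = (19814/380943)*(1/601) = 19814/228946743 ≈ 8.6544e-5)
132*(266 + 6*(-8)) + X = 132*(266 + 6*(-8)) + 19814/228946743 = 132*(266 - 48) + 19814/228946743 = 132*218 + 19814/228946743 = 28776 + 19814/228946743 = 6588171496382/228946743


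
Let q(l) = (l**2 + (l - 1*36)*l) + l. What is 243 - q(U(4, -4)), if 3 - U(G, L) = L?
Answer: 390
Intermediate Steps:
U(G, L) = 3 - L
q(l) = l + l**2 + l*(-36 + l) (q(l) = (l**2 + (l - 36)*l) + l = (l**2 + (-36 + l)*l) + l = (l**2 + l*(-36 + l)) + l = l + l**2 + l*(-36 + l))
243 - q(U(4, -4)) = 243 - (3 - 1*(-4))*(-35 + 2*(3 - 1*(-4))) = 243 - (3 + 4)*(-35 + 2*(3 + 4)) = 243 - 7*(-35 + 2*7) = 243 - 7*(-35 + 14) = 243 - 7*(-21) = 243 - 1*(-147) = 243 + 147 = 390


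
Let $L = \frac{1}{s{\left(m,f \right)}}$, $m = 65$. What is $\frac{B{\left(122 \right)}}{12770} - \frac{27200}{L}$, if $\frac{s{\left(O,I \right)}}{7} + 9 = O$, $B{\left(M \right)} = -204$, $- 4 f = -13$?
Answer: $- \frac{68079424102}{6385} \approx -1.0662 \cdot 10^{7}$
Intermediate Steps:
$f = \frac{13}{4}$ ($f = \left(- \frac{1}{4}\right) \left(-13\right) = \frac{13}{4} \approx 3.25$)
$s{\left(O,I \right)} = -63 + 7 O$
$L = \frac{1}{392}$ ($L = \frac{1}{-63 + 7 \cdot 65} = \frac{1}{-63 + 455} = \frac{1}{392} \approx 0.002551$)
$\frac{B{\left(122 \right)}}{12770} - \frac{27200}{L} = - \frac{204}{12770} - 27200 \frac{1}{\frac{1}{392}} = \left(-204\right) \frac{1}{12770} - 10662400 = - \frac{102}{6385} - 10662400 = - \frac{68079424102}{6385}$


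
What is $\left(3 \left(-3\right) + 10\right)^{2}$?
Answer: $1$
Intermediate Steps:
$\left(3 \left(-3\right) + 10\right)^{2} = \left(-9 + 10\right)^{2} = 1^{2} = 1$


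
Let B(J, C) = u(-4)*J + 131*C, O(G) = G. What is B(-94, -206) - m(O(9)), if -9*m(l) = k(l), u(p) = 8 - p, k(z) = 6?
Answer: -84340/3 ≈ -28113.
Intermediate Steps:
m(l) = -⅔ (m(l) = -⅑*6 = -⅔)
B(J, C) = 12*J + 131*C (B(J, C) = (8 - 1*(-4))*J + 131*C = (8 + 4)*J + 131*C = 12*J + 131*C)
B(-94, -206) - m(O(9)) = (12*(-94) + 131*(-206)) - 1*(-⅔) = (-1128 - 26986) + ⅔ = -28114 + ⅔ = -84340/3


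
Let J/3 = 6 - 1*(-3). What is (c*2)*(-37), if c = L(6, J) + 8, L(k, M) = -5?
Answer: -222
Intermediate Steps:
J = 27 (J = 3*(6 - 1*(-3)) = 3*(6 + 3) = 3*9 = 27)
c = 3 (c = -5 + 8 = 3)
(c*2)*(-37) = (3*2)*(-37) = 6*(-37) = -222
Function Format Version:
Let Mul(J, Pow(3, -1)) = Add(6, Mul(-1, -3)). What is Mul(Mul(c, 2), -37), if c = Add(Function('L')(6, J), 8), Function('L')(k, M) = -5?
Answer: -222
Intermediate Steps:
J = 27 (J = Mul(3, Add(6, Mul(-1, -3))) = Mul(3, Add(6, 3)) = Mul(3, 9) = 27)
c = 3 (c = Add(-5, 8) = 3)
Mul(Mul(c, 2), -37) = Mul(Mul(3, 2), -37) = Mul(6, -37) = -222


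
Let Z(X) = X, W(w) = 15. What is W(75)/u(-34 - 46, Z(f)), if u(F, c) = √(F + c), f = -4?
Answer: -5*I*√21/14 ≈ -1.6366*I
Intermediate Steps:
W(75)/u(-34 - 46, Z(f)) = 15/(√((-34 - 46) - 4)) = 15/(√(-80 - 4)) = 15/(√(-84)) = 15/((2*I*√21)) = 15*(-I*√21/42) = -5*I*√21/14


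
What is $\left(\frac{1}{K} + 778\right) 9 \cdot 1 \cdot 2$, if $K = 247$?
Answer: $\frac{3459006}{247} \approx 14004.0$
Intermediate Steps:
$\left(\frac{1}{K} + 778\right) 9 \cdot 1 \cdot 2 = \left(\frac{1}{247} + 778\right) 9 \cdot 1 \cdot 2 = \left(\frac{1}{247} + 778\right) 9 \cdot 2 = \frac{192167}{247} \cdot 18 = \frac{3459006}{247}$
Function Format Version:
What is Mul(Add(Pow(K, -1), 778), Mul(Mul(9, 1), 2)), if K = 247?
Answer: Rational(3459006, 247) ≈ 14004.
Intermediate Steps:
Mul(Add(Pow(K, -1), 778), Mul(Mul(9, 1), 2)) = Mul(Add(Pow(247, -1), 778), Mul(Mul(9, 1), 2)) = Mul(Add(Rational(1, 247), 778), Mul(9, 2)) = Mul(Rational(192167, 247), 18) = Rational(3459006, 247)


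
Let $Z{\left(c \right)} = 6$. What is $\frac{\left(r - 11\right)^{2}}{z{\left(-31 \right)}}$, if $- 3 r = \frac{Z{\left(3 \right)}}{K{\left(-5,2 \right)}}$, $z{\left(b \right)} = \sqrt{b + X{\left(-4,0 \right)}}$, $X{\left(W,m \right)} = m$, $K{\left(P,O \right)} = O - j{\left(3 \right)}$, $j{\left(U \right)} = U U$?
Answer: $- \frac{5625 i \sqrt{31}}{1519} \approx - 20.618 i$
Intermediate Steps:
$j{\left(U \right)} = U^{2}$
$K{\left(P,O \right)} = -9 + O$ ($K{\left(P,O \right)} = O - 3^{2} = O - 9 = -9 + O$)
$z{\left(b \right)} = \sqrt{b}$ ($z{\left(b \right)} = \sqrt{b + 0} = \sqrt{b}$)
$r = \frac{2}{7}$ ($r = - \frac{6 \frac{1}{-9 + 2}}{3} = - \frac{6 \frac{1}{-7}}{3} = - \frac{6 \left(- \frac{1}{7}\right)}{3} = \left(- \frac{1}{3}\right) \left(- \frac{6}{7}\right) = \frac{2}{7} \approx 0.28571$)
$\frac{\left(r - 11\right)^{2}}{z{\left(-31 \right)}} = \frac{\left(\frac{2}{7} - 11\right)^{2}}{\sqrt{-31}} = \frac{\left(- \frac{75}{7}\right)^{2}}{i \sqrt{31}} = \frac{5625 \left(- \frac{i \sqrt{31}}{31}\right)}{49} = - \frac{5625 i \sqrt{31}}{1519}$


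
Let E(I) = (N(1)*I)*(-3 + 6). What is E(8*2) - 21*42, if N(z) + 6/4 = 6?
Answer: -666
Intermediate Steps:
N(z) = 9/2 (N(z) = -3/2 + 6 = 9/2)
E(I) = 27*I/2 (E(I) = (9*I/2)*(-3 + 6) = (9*I/2)*3 = 27*I/2)
E(8*2) - 21*42 = 27*(8*2)/2 - 21*42 = (27/2)*16 - 882 = 216 - 882 = -666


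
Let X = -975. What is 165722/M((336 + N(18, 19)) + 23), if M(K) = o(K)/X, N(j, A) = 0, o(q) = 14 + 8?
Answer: -80789475/11 ≈ -7.3445e+6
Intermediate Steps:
o(q) = 22
M(K) = -22/975 (M(K) = 22/(-975) = 22*(-1/975) = -22/975)
165722/M((336 + N(18, 19)) + 23) = 165722/(-22/975) = 165722*(-975/22) = -80789475/11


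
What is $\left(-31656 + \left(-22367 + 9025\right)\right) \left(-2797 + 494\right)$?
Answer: $103630394$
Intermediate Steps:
$\left(-31656 + \left(-22367 + 9025\right)\right) \left(-2797 + 494\right) = \left(-31656 - 13342\right) \left(-2303\right) = \left(-44998\right) \left(-2303\right) = 103630394$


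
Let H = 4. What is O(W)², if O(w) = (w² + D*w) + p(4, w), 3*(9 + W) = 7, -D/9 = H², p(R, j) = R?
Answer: 82373776/81 ≈ 1.0170e+6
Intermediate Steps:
D = -144 (D = -9*4² = -9*16 = -144)
W = -20/3 (W = -9 + (⅓)*7 = -9 + 7/3 = -20/3 ≈ -6.6667)
O(w) = 4 + w² - 144*w (O(w) = (w² - 144*w) + 4 = 4 + w² - 144*w)
O(W)² = (4 + (-20/3)² - 144*(-20/3))² = (4 + 400/9 + 960)² = (9076/9)² = 82373776/81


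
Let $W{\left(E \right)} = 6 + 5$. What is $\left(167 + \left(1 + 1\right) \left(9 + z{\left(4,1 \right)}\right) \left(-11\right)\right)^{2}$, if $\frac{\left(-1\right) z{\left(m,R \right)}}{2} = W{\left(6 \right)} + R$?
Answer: $247009$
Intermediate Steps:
$W{\left(E \right)} = 11$
$z{\left(m,R \right)} = -22 - 2 R$ ($z{\left(m,R \right)} = - 2 \left(11 + R\right) = -22 - 2 R$)
$\left(167 + \left(1 + 1\right) \left(9 + z{\left(4,1 \right)}\right) \left(-11\right)\right)^{2} = \left(167 + \left(1 + 1\right) \left(9 - 24\right) \left(-11\right)\right)^{2} = \left(167 + 2 \left(9 - 24\right) \left(-11\right)\right)^{2} = \left(167 + 2 \left(-15\right) \left(-11\right)\right)^{2} = \left(167 - -330\right)^{2} = \left(167 + 330\right)^{2} = 497^{2} = 247009$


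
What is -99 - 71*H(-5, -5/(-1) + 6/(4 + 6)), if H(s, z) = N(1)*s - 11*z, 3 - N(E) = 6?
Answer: 16048/5 ≈ 3209.6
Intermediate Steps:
N(E) = -3 (N(E) = 3 - 1*6 = 3 - 6 = -3)
H(s, z) = -11*z - 3*s (H(s, z) = -3*s - 11*z = -11*z - 3*s)
-99 - 71*H(-5, -5/(-1) + 6/(4 + 6)) = -99 - 71*(-11*(-5/(-1) + 6/(4 + 6)) - 3*(-5)) = -99 - 71*(-11*(-5*(-1) + 6/10) + 15) = -99 - 71*(-11*(5 + 6*(⅒)) + 15) = -99 - 71*(-11*(5 + ⅗) + 15) = -99 - 71*(-11*28/5 + 15) = -99 - 71*(-308/5 + 15) = -99 - 71*(-233/5) = -99 + 16543/5 = 16048/5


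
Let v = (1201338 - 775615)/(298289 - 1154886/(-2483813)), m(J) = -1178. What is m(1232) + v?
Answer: -871717189171255/740895250843 ≈ -1176.6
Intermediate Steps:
v = 1057416321799/740895250843 (v = 425723/(298289 - 1154886*(-1/2483813)) = 425723/(298289 + 1154886/2483813) = 425723/(740895250843/2483813) = 425723*(2483813/740895250843) = 1057416321799/740895250843 ≈ 1.4272)
m(1232) + v = -1178 + 1057416321799/740895250843 = -871717189171255/740895250843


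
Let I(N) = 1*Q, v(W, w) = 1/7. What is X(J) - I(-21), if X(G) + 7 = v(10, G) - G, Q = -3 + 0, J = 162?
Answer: -1161/7 ≈ -165.86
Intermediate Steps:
v(W, w) = ⅐
Q = -3
X(G) = -48/7 - G (X(G) = -7 + (⅐ - G) = -48/7 - G)
I(N) = -3 (I(N) = 1*(-3) = -3)
X(J) - I(-21) = (-48/7 - 1*162) - 1*(-3) = (-48/7 - 162) + 3 = -1182/7 + 3 = -1161/7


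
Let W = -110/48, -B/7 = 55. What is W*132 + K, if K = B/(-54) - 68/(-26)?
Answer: -102757/351 ≈ -292.75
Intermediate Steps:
B = -385 (B = -7*55 = -385)
W = -55/24 (W = -110*1/48 = -55/24 ≈ -2.2917)
K = 6841/702 (K = -385/(-54) - 68/(-26) = -385*(-1/54) - 68*(-1/26) = 385/54 + 34/13 = 6841/702 ≈ 9.7450)
W*132 + K = -55/24*132 + 6841/702 = -605/2 + 6841/702 = -102757/351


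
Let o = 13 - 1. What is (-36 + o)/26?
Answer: -12/13 ≈ -0.92308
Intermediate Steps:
o = 12
(-36 + o)/26 = (-36 + 12)/26 = -24*1/26 = -12/13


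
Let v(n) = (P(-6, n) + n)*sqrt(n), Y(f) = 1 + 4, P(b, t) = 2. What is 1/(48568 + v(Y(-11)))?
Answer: 48568/2358850379 - 7*sqrt(5)/2358850379 ≈ 2.0583e-5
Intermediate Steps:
Y(f) = 5
v(n) = sqrt(n)*(2 + n) (v(n) = (2 + n)*sqrt(n) = sqrt(n)*(2 + n))
1/(48568 + v(Y(-11))) = 1/(48568 + sqrt(5)*(2 + 5)) = 1/(48568 + sqrt(5)*7) = 1/(48568 + 7*sqrt(5))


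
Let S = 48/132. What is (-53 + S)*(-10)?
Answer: 5790/11 ≈ 526.36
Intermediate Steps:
S = 4/11 (S = 48*(1/132) = 4/11 ≈ 0.36364)
(-53 + S)*(-10) = (-53 + 4/11)*(-10) = -579/11*(-10) = 5790/11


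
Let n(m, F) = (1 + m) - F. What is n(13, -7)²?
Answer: 441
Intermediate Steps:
n(m, F) = 1 + m - F
n(13, -7)² = (1 + 13 - 1*(-7))² = (1 + 13 + 7)² = 21² = 441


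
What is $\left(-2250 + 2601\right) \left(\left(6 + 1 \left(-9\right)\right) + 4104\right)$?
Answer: $1439451$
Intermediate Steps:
$\left(-2250 + 2601\right) \left(\left(6 + 1 \left(-9\right)\right) + 4104\right) = 351 \left(\left(6 - 9\right) + 4104\right) = 351 \left(-3 + 4104\right) = 351 \cdot 4101 = 1439451$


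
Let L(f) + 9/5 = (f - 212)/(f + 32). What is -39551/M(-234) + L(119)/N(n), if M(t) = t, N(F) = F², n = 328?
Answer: 25098171368/148491135 ≈ 169.02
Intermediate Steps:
L(f) = -9/5 + (-212 + f)/(32 + f) (L(f) = -9/5 + (f - 212)/(f + 32) = -9/5 + (-212 + f)/(32 + f))
-39551/M(-234) + L(119)/N(n) = -39551/(-234) + (4*(-337 - 1*119)/(5*(32 + 119)))/(328²) = -39551*(-1/234) + ((⅘)*(-337 - 119)/151)/107584 = 39551/234 + ((⅘)*(1/151)*(-456))*(1/107584) = 39551/234 - 1824/755*1/107584 = 39551/234 - 57/2538310 = 25098171368/148491135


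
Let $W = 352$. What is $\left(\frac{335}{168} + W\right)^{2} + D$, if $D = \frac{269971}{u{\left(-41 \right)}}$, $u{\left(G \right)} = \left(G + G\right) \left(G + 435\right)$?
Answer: $\frac{28564827400381}{227965248} \approx 1.253 \cdot 10^{5}$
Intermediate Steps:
$u{\left(G \right)} = 2 G \left(435 + G\right)$
$D = - \frac{269971}{32308}$ ($D = \frac{269971}{2 \left(-41\right) \left(435 - 41\right)} = \frac{269971}{2 \left(-41\right) 394} = \frac{269971}{-32308} = 269971 \left(- \frac{1}{32308}\right) = - \frac{269971}{32308} \approx -8.3562$)
$\left(\frac{335}{168} + W\right)^{2} + D = \left(\frac{335}{168} + 352\right)^{2} - \frac{269971}{32308} = \left(\frac{59471}{168}\right)^{2} - \frac{269971}{32308} = \frac{3536799841}{28224} - \frac{269971}{32308} = \frac{28564827400381}{227965248}$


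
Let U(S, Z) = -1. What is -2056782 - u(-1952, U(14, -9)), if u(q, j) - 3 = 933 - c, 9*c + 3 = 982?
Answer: -18518483/9 ≈ -2.0576e+6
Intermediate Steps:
c = 979/9 (c = -⅓ + (⅑)*982 = -⅓ + 982/9 = 979/9 ≈ 108.78)
u(q, j) = 7445/9 (u(q, j) = 3 + (933 - 1*979/9) = 3 + (933 - 979/9) = 3 + 7418/9 = 7445/9)
-2056782 - u(-1952, U(14, -9)) = -2056782 - 1*7445/9 = -2056782 - 7445/9 = -18518483/9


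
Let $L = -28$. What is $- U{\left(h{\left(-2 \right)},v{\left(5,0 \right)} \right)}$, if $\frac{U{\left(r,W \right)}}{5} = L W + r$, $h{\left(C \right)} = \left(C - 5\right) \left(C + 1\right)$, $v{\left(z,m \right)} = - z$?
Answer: $-735$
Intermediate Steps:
$h{\left(C \right)} = \left(1 + C\right) \left(-5 + C\right)$ ($h{\left(C \right)} = \left(-5 + C\right) \left(1 + C\right) = \left(1 + C\right) \left(-5 + C\right)$)
$U{\left(r,W \right)} = - 140 W + 5 r$ ($U{\left(r,W \right)} = 5 \left(- 28 W + r\right) = 5 \left(r - 28 W\right) = - 140 W + 5 r$)
$- U{\left(h{\left(-2 \right)},v{\left(5,0 \right)} \right)} = - (- 140 \left(\left(-1\right) 5\right) + 5 \left(-5 + \left(-2\right)^{2} - -8\right)) = - (\left(-140\right) \left(-5\right) + 5 \left(-5 + 4 + 8\right)) = - (700 + 5 \cdot 7) = - (700 + 35) = \left(-1\right) 735 = -735$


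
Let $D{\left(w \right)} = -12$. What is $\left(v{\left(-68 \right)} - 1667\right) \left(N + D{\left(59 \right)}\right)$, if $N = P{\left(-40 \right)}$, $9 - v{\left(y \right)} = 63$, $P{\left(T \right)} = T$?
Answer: $89492$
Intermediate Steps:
$v{\left(y \right)} = -54$ ($v{\left(y \right)} = 9 - 63 = -54$)
$N = -40$
$\left(v{\left(-68 \right)} - 1667\right) \left(N + D{\left(59 \right)}\right) = \left(-54 - 1667\right) \left(-40 - 12\right) = \left(-1721\right) \left(-52\right) = 89492$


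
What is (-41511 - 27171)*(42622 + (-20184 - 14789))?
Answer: -525348618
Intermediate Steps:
(-41511 - 27171)*(42622 + (-20184 - 14789)) = -68682*(42622 - 34973) = -68682*7649 = -525348618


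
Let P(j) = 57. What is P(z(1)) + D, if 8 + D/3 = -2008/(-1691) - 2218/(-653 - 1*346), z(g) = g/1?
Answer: 24339029/563103 ≈ 43.223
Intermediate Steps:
z(g) = g (z(g) = g*1 = g)
D = -7757842/563103 (D = -24 + 3*(-2008/(-1691) - 2218/(-653 - 1*346)) = -24 + 3*(-2008*(-1/1691) - 2218/(-653 - 346)) = -24 + 3*(2008/1691 - 2218/(-999)) = -24 + 3*(2008/1691 - 2218*(-1/999)) = -24 + 3*(2008/1691 + 2218/999) = -24 + 3*(5756630/1689309) = -24 + 5756630/563103 = -7757842/563103 ≈ -13.777)
P(z(1)) + D = 57 - 7757842/563103 = 24339029/563103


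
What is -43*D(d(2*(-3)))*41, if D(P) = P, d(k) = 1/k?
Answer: 1763/6 ≈ 293.83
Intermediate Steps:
d(k) = 1/k
-43*D(d(2*(-3)))*41 = -43/(2*(-3))*41 = -43/(-6)*41 = -43*(-1/6)*41 = (43/6)*41 = 1763/6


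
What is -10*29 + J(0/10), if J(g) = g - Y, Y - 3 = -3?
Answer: -290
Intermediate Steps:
Y = 0 (Y = 3 - 3 = 0)
J(g) = g (J(g) = g - 1*0 = g + 0 = g)
-10*29 + J(0/10) = -10*29 + 0/10 = -290 + 0*(⅒) = -290 + 0 = -290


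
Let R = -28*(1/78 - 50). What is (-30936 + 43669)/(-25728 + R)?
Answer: -496587/948806 ≈ -0.52338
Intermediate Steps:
R = 54586/39 (R = -28*(1/78 - 50) = -28*(-3899/78) = 54586/39 ≈ 1399.6)
(-30936 + 43669)/(-25728 + R) = (-30936 + 43669)/(-25728 + 54586/39) = 12733/(-948806/39) = 12733*(-39/948806) = -496587/948806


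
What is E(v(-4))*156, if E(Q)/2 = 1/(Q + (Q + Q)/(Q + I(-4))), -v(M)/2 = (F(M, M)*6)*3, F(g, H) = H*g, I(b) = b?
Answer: -1885/3468 ≈ -0.54354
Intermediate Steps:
v(M) = -36*M² (v(M) = -2*(M*M)*6*3 = -2*M²*6*3 = -2*6*M²*3 = -36*M²)
E(Q) = 2/(Q + 2*Q/(-4 + Q)) (E(Q) = 2/(Q + (Q + Q)/(Q - 4)) = 2/(Q + (2*Q)/(-4 + Q)) = 2/(Q + 2*Q/(-4 + Q)))
E(v(-4))*156 = (2*(-4 - 36*(-4)²)/(((-36*(-4)²))*(-2 - 36*(-4)²)))*156 = (2*(-4 - 36*16)/(((-36*16))*(-2 - 36*16)))*156 = (2*(-4 - 576)/(-576*(-2 - 576)))*156 = (2*(-1/576)*(-580)/(-578))*156 = (2*(-1/576)*(-1/578)*(-580))*156 = -145/41616*156 = -1885/3468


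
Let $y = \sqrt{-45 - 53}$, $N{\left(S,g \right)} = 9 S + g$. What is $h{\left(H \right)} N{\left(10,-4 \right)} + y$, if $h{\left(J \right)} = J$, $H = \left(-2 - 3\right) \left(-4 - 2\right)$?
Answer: $2580 + 7 i \sqrt{2} \approx 2580.0 + 9.8995 i$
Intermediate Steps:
$N{\left(S,g \right)} = g + 9 S$
$H = 30$ ($H = \left(-5\right) \left(-6\right) = 30$)
$y = 7 i \sqrt{2}$ ($y = \sqrt{-98} = 7 i \sqrt{2} \approx 9.8995 i$)
$h{\left(H \right)} N{\left(10,-4 \right)} + y = 30 \left(-4 + 9 \cdot 10\right) + 7 i \sqrt{2} = 30 \left(-4 + 90\right) + 7 i \sqrt{2} = 30 \cdot 86 + 7 i \sqrt{2} = 2580 + 7 i \sqrt{2}$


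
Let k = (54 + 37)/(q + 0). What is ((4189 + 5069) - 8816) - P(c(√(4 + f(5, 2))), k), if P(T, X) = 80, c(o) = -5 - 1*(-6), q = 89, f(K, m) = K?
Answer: 362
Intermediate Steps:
c(o) = 1 (c(o) = -5 + 6 = 1)
k = 91/89 (k = (54 + 37)/(89 + 0) = 91/89 ≈ 1.0225)
((4189 + 5069) - 8816) - P(c(√(4 + f(5, 2))), k) = ((4189 + 5069) - 8816) - 1*80 = (9258 - 8816) - 80 = 442 - 80 = 362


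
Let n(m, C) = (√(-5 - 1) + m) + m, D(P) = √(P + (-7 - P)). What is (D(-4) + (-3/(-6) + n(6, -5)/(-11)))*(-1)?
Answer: 13/22 - I*√7 + I*√6/11 ≈ 0.59091 - 2.4231*I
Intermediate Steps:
D(P) = I*√7 (D(P) = √(-7) = I*√7)
n(m, C) = 2*m + I*√6 (n(m, C) = (√(-6) + m) + m = (I*√6 + m) + m = (m + I*√6) + m = 2*m + I*√6)
(D(-4) + (-3/(-6) + n(6, -5)/(-11)))*(-1) = (I*√7 + (-3/(-6) + (2*6 + I*√6)/(-11)))*(-1) = (I*√7 + (-3*(-⅙) + (12 + I*√6)*(-1/11)))*(-1) = (I*√7 + (½ + (-12/11 - I*√6/11)))*(-1) = (I*√7 + (-13/22 - I*√6/11))*(-1) = (-13/22 + I*√7 - I*√6/11)*(-1) = 13/22 - I*√7 + I*√6/11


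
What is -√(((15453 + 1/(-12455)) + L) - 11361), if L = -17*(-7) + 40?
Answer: -2*√164861242705/12455 ≈ -65.200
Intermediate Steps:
L = 159 (L = 119 + 40 = 159)
-√(((15453 + 1/(-12455)) + L) - 11361) = -√(((15453 + 1/(-12455)) + 159) - 11361) = -√(((15453 - 1/12455) + 159) - 11361) = -√((192467114/12455 + 159) - 11361) = -√(194447459/12455 - 11361) = -√(52946204/12455) = -2*√164861242705/12455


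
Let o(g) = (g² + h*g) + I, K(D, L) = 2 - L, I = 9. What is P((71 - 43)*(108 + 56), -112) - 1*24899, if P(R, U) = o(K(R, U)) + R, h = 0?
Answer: -7302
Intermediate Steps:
o(g) = 9 + g² (o(g) = (g² + 0*g) + 9 = (g² + 0) + 9 = g² + 9 = 9 + g²)
P(R, U) = 9 + R + (2 - U)² (P(R, U) = (9 + (2 - U)²) + R = 9 + R + (2 - U)²)
P((71 - 43)*(108 + 56), -112) - 1*24899 = (9 + (71 - 43)*(108 + 56) + (-2 - 112)²) - 1*24899 = (9 + 28*164 + (-114)²) - 24899 = (9 + 4592 + 12996) - 24899 = 17597 - 24899 = -7302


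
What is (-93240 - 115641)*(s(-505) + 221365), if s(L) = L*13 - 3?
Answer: -44867012157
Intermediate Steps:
s(L) = -3 + 13*L (s(L) = 13*L - 3 = -3 + 13*L)
(-93240 - 115641)*(s(-505) + 221365) = (-93240 - 115641)*((-3 + 13*(-505)) + 221365) = -208881*((-3 - 6565) + 221365) = -208881*(-6568 + 221365) = -208881*214797 = -44867012157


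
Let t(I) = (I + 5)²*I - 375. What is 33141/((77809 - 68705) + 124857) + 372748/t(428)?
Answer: 2709330489125/10749689326237 ≈ 0.25204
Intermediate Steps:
t(I) = -375 + I*(5 + I)² (t(I) = (5 + I)²*I - 375 = I*(5 + I)² - 375 = -375 + I*(5 + I)²)
33141/((77809 - 68705) + 124857) + 372748/t(428) = 33141/((77809 - 68705) + 124857) + 372748/(-375 + 428*(5 + 428)²) = 33141/(9104 + 124857) + 372748/(-375 + 428*433²) = 33141/133961 + 372748/(-375 + 428*187489) = 33141*(1/133961) + 372748/(-375 + 80245292) = 33141/133961 + 372748/80244917 = 2709330489125/10749689326237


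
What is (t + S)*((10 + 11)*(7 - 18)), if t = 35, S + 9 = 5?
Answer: -7161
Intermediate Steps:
S = -4 (S = -9 + 5 = -4)
(t + S)*((10 + 11)*(7 - 18)) = (35 - 4)*((10 + 11)*(7 - 18)) = 31*(21*(-11)) = 31*(-231) = -7161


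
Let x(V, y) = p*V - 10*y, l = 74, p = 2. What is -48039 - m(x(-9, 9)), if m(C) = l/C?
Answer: -2594069/54 ≈ -48038.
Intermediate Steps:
x(V, y) = -10*y + 2*V (x(V, y) = 2*V - 10*y = -10*y + 2*V)
m(C) = 74/C
-48039 - m(x(-9, 9)) = -48039 - 74/(-10*9 + 2*(-9)) = -48039 - 74/(-90 - 18) = -48039 - 74/(-108) = -48039 - 74*(-1)/108 = -48039 - 1*(-37/54) = -48039 + 37/54 = -2594069/54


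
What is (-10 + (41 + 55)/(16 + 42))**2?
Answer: 58564/841 ≈ 69.636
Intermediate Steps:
(-10 + (41 + 55)/(16 + 42))**2 = (-10 + 96/58)**2 = (-10 + 96*(1/58))**2 = (-10 + 48/29)**2 = (-242/29)**2 = 58564/841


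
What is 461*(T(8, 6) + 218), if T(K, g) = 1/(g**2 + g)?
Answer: 4221377/42 ≈ 1.0051e+5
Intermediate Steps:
T(K, g) = 1/(g + g**2)
461*(T(8, 6) + 218) = 461*(1/(6*(1 + 6)) + 218) = 461*((1/6)/7 + 218) = 461*((1/6)*(1/7) + 218) = 461*(1/42 + 218) = 461*(9157/42) = 4221377/42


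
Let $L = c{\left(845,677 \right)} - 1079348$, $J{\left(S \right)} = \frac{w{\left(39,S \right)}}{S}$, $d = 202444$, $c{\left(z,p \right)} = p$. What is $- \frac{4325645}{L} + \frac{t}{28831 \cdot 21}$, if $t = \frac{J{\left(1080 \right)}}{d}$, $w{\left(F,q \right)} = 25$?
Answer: $\frac{3470360539452037195}{865391698452159648} \approx 4.0102$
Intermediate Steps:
$J{\left(S \right)} = \frac{25}{S}$
$L = -1078671$ ($L = 677 - 1079348 = -1078671$)
$t = \frac{5}{43727904}$ ($t = \frac{25 \cdot \frac{1}{1080}}{202444} = 25 \cdot \frac{1}{1080} \cdot \frac{1}{202444} = \frac{5}{216} \cdot \frac{1}{202444} = \frac{5}{43727904} \approx 1.1434 \cdot 10^{-7}$)
$- \frac{4325645}{L} + \frac{t}{28831 \cdot 21} = - \frac{4325645}{-1078671} + \frac{5}{43727904 \cdot 28831 \cdot 21} = \left(-4325645\right) \left(- \frac{1}{1078671}\right) + \frac{5}{43727904 \cdot 605451} = \frac{4325645}{1078671} + \frac{5}{43727904} \cdot \frac{1}{605451} = \frac{4325645}{1078671} + \frac{5}{26475103204704} = \frac{3470360539452037195}{865391698452159648}$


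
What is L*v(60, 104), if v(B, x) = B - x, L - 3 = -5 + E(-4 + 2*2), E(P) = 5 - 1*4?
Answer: 44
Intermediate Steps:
E(P) = 1 (E(P) = 5 - 4 = 1)
L = -1 (L = 3 + (-5 + 1) = 3 - 4 = -1)
L*v(60, 104) = -(60 - 1*104) = -(60 - 104) = -1*(-44) = 44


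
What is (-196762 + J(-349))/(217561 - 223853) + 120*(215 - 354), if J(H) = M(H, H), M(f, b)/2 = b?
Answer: -26188275/1573 ≈ -16649.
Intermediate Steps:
M(f, b) = 2*b
J(H) = 2*H
(-196762 + J(-349))/(217561 - 223853) + 120*(215 - 354) = (-196762 + 2*(-349))/(217561 - 223853) + 120*(215 - 354) = (-196762 - 698)/(-6292) + 120*(-139) = -197460*(-1/6292) - 16680 = 49365/1573 - 16680 = -26188275/1573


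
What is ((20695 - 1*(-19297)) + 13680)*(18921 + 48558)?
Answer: 3621732888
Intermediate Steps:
((20695 - 1*(-19297)) + 13680)*(18921 + 48558) = ((20695 + 19297) + 13680)*67479 = (39992 + 13680)*67479 = 53672*67479 = 3621732888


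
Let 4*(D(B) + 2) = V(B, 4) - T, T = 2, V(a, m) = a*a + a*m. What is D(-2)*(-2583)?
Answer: 18081/2 ≈ 9040.5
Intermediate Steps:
V(a, m) = a**2 + a*m
D(B) = -5/2 + B*(4 + B)/4 (D(B) = -2 + (B*(B + 4) - 1*2)/4 = -2 + (B*(4 + B) - 2)/4 = -2 + (-2 + B*(4 + B))/4 = -2 + (-1/2 + B*(4 + B)/4) = -5/2 + B*(4 + B)/4)
D(-2)*(-2583) = (-5/2 + (1/4)*(-2)*(4 - 2))*(-2583) = (-5/2 + (1/4)*(-2)*2)*(-2583) = (-5/2 - 1)*(-2583) = -7/2*(-2583) = 18081/2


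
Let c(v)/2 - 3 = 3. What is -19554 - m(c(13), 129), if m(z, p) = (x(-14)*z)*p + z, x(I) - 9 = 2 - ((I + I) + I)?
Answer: -101610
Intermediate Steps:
c(v) = 12 (c(v) = 6 + 2*3 = 6 + 6 = 12)
x(I) = 11 - 3*I (x(I) = 9 + (2 - ((I + I) + I)) = 9 + (2 - (2*I + I)) = 9 + (2 - 3*I) = 11 - 3*I)
m(z, p) = z + 53*p*z (m(z, p) = ((11 - 3*(-14))*z)*p + z = ((11 + 42)*z)*p + z = (53*z)*p + z = 53*p*z + z = z + 53*p*z)
-19554 - m(c(13), 129) = -19554 - 12*(1 + 53*129) = -19554 - 12*(1 + 6837) = -19554 - 12*6838 = -19554 - 1*82056 = -19554 - 82056 = -101610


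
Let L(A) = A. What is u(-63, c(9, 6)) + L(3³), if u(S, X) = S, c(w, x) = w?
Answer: -36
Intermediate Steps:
u(-63, c(9, 6)) + L(3³) = -63 + 3³ = -63 + 27 = -36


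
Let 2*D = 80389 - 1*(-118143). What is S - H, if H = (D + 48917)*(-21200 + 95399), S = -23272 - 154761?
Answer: -10995208450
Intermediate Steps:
D = 99266 (D = (80389 - 1*(-118143))/2 = (80389 + 118143)/2 = (½)*198532 = 99266)
S = -178033
H = 10995030417 (H = (99266 + 48917)*(-21200 + 95399) = 148183*74199 = 10995030417)
S - H = -178033 - 1*10995030417 = -178033 - 10995030417 = -10995208450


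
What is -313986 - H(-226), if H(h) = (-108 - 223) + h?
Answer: -313429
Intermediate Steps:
H(h) = -331 + h
-313986 - H(-226) = -313986 - (-331 - 226) = -313986 - 1*(-557) = -313986 + 557 = -313429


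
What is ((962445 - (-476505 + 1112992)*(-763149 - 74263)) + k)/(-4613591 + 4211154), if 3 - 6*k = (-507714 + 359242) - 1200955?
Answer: -533003038994/402437 ≈ -1.3244e+6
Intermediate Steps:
k = 224905 (k = ½ - ((-507714 + 359242) - 1200955)/6 = ½ - (-148472 - 1200955)/6 = ½ - ⅙*(-1349427) = ½ + 449809/2 = 224905)
((962445 - (-476505 + 1112992)*(-763149 - 74263)) + k)/(-4613591 + 4211154) = ((962445 - (-476505 + 1112992)*(-763149 - 74263)) + 224905)/(-4613591 + 4211154) = ((962445 - 636487*(-837412)) + 224905)/(-402437) = ((962445 - 1*(-533001851644)) + 224905)*(-1/402437) = ((962445 + 533001851644) + 224905)*(-1/402437) = (533002814089 + 224905)*(-1/402437) = 533003038994*(-1/402437) = -533003038994/402437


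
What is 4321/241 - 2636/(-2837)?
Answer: 12893953/683717 ≈ 18.859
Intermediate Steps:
4321/241 - 2636/(-2837) = 4321*(1/241) - 2636*(-1/2837) = 4321/241 + 2636/2837 = 12893953/683717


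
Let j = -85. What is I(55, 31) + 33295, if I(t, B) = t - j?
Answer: 33435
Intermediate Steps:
I(t, B) = 85 + t (I(t, B) = t - 1*(-85) = t + 85 = 85 + t)
I(55, 31) + 33295 = (85 + 55) + 33295 = 140 + 33295 = 33435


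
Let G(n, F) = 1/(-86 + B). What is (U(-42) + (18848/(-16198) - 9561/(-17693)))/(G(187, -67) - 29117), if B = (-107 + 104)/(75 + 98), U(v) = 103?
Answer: -8396400052918/2388022668497375 ≈ -0.0035160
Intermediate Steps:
B = -3/173 ≈ -0.017341
G(n, F) = -173/14881 (G(n, F) = 1/(-86 - 3/173) = 1/(-14881/173) = -173/14881)
(U(-42) + (18848/(-16198) - 9561/(-17693)))/(G(187, -67) - 29117) = (103 + (18848/(-16198) - 9561/(-17693)))/(-173/14881 - 29117) = (103 + (18848*(-1/16198) - 9561*(-1/17693)))/(-433290250/14881) = (103 + (-9424/8099 + 9561/17693))*(-14881/433290250) = (103 - 6869561/11022739)*(-14881/433290250) = (1128472556/11022739)*(-14881/433290250) = -8396400052918/2388022668497375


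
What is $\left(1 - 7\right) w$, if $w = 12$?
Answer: $-72$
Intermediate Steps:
$\left(1 - 7\right) w = \left(1 - 7\right) 12 = \left(-6\right) 12 = -72$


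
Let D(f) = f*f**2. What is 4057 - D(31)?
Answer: -25734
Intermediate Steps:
D(f) = f**3
4057 - D(31) = 4057 - 1*31**3 = 4057 - 1*29791 = 4057 - 29791 = -25734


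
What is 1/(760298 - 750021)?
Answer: 1/10277 ≈ 9.7305e-5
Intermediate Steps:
1/(760298 - 750021) = 1/10277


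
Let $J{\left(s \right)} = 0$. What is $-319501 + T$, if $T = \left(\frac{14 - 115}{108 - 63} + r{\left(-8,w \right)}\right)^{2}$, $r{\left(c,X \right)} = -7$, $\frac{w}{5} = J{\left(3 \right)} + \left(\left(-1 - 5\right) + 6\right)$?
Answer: $- \frac{646816469}{2025} \approx -3.1942 \cdot 10^{5}$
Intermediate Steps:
$w = 0$ ($w = 5 \left(0 + \left(\left(-1 - 5\right) + 6\right)\right) = 5 \left(0 + \left(-6 + 6\right)\right) = 5 \left(0 + 0\right) = 5 \cdot 0 = 0$)
$T = \frac{173056}{2025}$ ($T = \left(\frac{14 - 115}{108 - 63} - 7\right)^{2} = \left(- \frac{101}{45} - 7\right)^{2} = \left(- \frac{416}{45}\right)^{2} = \frac{173056}{2025} \approx 85.46$)
$-319501 + T = -319501 + \frac{173056}{2025} = - \frac{646816469}{2025}$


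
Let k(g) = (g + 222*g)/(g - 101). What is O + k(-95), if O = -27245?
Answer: -5318835/196 ≈ -27137.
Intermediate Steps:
k(g) = 223*g/(-101 + g) (k(g) = (223*g)/(-101 + g) = 223*g/(-101 + g))
O + k(-95) = -27245 + 223*(-95)/(-101 - 95) = -27245 + 223*(-95)/(-196) = -27245 + 223*(-95)*(-1/196) = -27245 + 21185/196 = -5318835/196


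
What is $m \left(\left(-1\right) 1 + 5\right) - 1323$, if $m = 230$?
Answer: $-403$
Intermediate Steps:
$m \left(\left(-1\right) 1 + 5\right) - 1323 = 230 \left(\left(-1\right) 1 + 5\right) - 1323 = 230 \left(-1 + 5\right) - 1323 = 230 \cdot 4 - 1323 = 920 - 1323 = -403$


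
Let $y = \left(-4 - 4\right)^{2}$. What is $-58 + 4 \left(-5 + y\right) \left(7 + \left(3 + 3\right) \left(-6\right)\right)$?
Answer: $-6902$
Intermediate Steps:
$y = 64$ ($y = \left(-8\right)^{2} = 64$)
$-58 + 4 \left(-5 + y\right) \left(7 + \left(3 + 3\right) \left(-6\right)\right) = -58 + 4 \left(-5 + 64\right) \left(7 + \left(3 + 3\right) \left(-6\right)\right) = -58 + 4 \cdot 59 \left(7 + 6 \left(-6\right)\right) = -58 + 236 \left(7 - 36\right) = -58 + 236 \left(-29\right) = -58 - 6844 = -6902$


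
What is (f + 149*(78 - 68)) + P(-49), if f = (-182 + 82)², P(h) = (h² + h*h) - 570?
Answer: 15722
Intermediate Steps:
P(h) = -570 + 2*h² (P(h) = (h² + h²) - 570 = 2*h² - 570 = -570 + 2*h²)
f = 10000 (f = (-100)² = 10000)
(f + 149*(78 - 68)) + P(-49) = (10000 + 149*(78 - 68)) + (-570 + 2*(-49)²) = (10000 + 149*10) + (-570 + 2*2401) = (10000 + 1490) + (-570 + 4802) = 11490 + 4232 = 15722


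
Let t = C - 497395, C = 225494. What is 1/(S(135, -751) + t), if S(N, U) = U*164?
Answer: -1/395065 ≈ -2.5312e-6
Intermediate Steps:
S(N, U) = 164*U
t = -271901 (t = 225494 - 497395 = -271901)
1/(S(135, -751) + t) = 1/(164*(-751) - 271901) = 1/(-123164 - 271901) = 1/(-395065) = -1/395065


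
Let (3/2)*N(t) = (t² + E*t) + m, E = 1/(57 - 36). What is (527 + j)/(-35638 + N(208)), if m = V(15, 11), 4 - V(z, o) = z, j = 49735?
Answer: -1583253/214076 ≈ -7.3958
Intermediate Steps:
V(z, o) = 4 - z
m = -11 (m = 4 - 1*15 = 4 - 15 = -11)
E = 1/21 ≈ 0.047619
N(t) = -22/3 + 2*t²/3 + 2*t/63 (N(t) = 2*((t² + t/21) - 11)/3 = 2*(-11 + t² + t/21)/3 = -22/3 + 2*t²/3 + 2*t/63)
(527 + j)/(-35638 + N(208)) = (527 + 49735)/(-35638 + (-22/3 + (⅔)*208² + (2/63)*208)) = 50262/(-35638 + (-22/3 + (⅔)*43264 + 416/63)) = 50262/(-35638 + (-22/3 + 86528/3 + 416/63)) = 50262/(-35638 + 1817042/63) = 50262/(-428152/63) = 50262*(-63/428152) = -1583253/214076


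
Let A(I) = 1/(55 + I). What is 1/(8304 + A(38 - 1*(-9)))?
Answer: 102/847009 ≈ 0.00012042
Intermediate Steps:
1/(8304 + A(38 - 1*(-9))) = 1/(8304 + 1/(55 + (38 - 1*(-9)))) = 1/(8304 + 1/(55 + (38 + 9))) = 1/(8304 + 1/(55 + 47)) = 1/(8304 + 1/102) = 1/(847009/102) = 102/847009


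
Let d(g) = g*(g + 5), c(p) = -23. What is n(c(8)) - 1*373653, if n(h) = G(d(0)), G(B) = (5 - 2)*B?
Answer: -373653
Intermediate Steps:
d(g) = g*(5 + g)
G(B) = 3*B
n(h) = 0 (n(h) = 3*(0*(5 + 0)) = 3*(0*5) = 3*0 = 0)
n(c(8)) - 1*373653 = 0 - 1*373653 = 0 - 373653 = -373653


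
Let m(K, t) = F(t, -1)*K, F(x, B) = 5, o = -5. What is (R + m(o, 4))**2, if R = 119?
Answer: 8836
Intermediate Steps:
m(K, t) = 5*K
(R + m(o, 4))**2 = (119 + 5*(-5))**2 = (119 - 25)**2 = 94**2 = 8836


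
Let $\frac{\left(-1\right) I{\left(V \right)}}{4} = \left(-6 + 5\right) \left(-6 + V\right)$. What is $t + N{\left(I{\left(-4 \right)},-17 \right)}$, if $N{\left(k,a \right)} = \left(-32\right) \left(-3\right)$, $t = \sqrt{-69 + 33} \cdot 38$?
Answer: $96 + 228 i \approx 96.0 + 228.0 i$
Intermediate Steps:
$t = 228 i$ ($t = \sqrt{-36} \cdot 38 = 6 i 38 = 228 i \approx 228.0 i$)
$I{\left(V \right)} = -24 + 4 V$ ($I{\left(V \right)} = - 4 \left(-6 + 5\right) \left(-6 + V\right) = - 4 \left(- (-6 + V)\right) = - 4 \left(6 - V\right) = -24 + 4 V$)
$N{\left(k,a \right)} = 96$
$t + N{\left(I{\left(-4 \right)},-17 \right)} = 228 i + 96 = 96 + 228 i$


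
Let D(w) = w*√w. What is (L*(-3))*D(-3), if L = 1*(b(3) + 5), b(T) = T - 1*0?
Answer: 72*I*√3 ≈ 124.71*I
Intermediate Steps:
b(T) = T (b(T) = T + 0 = T)
L = 8 (L = 1*(3 + 5) = 1*8 = 8)
D(w) = w^(3/2)
(L*(-3))*D(-3) = (8*(-3))*(-3)^(3/2) = -(-72)*I*√3 = 72*I*√3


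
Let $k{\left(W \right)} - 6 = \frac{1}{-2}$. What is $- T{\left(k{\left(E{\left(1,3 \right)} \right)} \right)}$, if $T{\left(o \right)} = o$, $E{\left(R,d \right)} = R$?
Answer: $- \frac{11}{2} \approx -5.5$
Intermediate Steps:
$k{\left(W \right)} = \frac{11}{2}$ ($k{\left(W \right)} = 6 + \frac{1}{-2} = 6 - \frac{1}{2} = \frac{11}{2}$)
$- T{\left(k{\left(E{\left(1,3 \right)} \right)} \right)} = \left(-1\right) \frac{11}{2} = - \frac{11}{2}$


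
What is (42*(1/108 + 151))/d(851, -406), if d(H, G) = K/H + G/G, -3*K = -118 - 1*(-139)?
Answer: 97152713/15192 ≈ 6395.0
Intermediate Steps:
K = -7 (K = -(-118 - 1*(-139))/3 = -(-118 + 139)/3 = -⅓*21 = -7)
d(H, G) = 1 - 7/H (d(H, G) = -7/H + G/G = -7/H + 1 = 1 - 7/H)
(42*(1/108 + 151))/d(851, -406) = (42*(1/108 + 151))/(((-7 + 851)/851)) = (42*(1/108 + 151))/(((1/851)*844)) = (42*(16309/108))/(844/851) = (114163/18)*(851/844) = 97152713/15192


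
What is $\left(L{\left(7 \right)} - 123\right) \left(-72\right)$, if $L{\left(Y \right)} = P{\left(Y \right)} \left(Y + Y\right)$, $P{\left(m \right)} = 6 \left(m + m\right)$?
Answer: $-75816$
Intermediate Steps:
$P{\left(m \right)} = 12 m$ ($P{\left(m \right)} = 6 \cdot 2 m = 12 m$)
$L{\left(Y \right)} = 24 Y^{2}$ ($L{\left(Y \right)} = 12 Y \left(Y + Y\right) = 12 Y 2 Y = 24 Y^{2}$)
$\left(L{\left(7 \right)} - 123\right) \left(-72\right) = \left(24 \cdot 7^{2} - 123\right) \left(-72\right) = \left(24 \cdot 49 - 123\right) \left(-72\right) = \left(1176 - 123\right) \left(-72\right) = 1053 \left(-72\right) = -75816$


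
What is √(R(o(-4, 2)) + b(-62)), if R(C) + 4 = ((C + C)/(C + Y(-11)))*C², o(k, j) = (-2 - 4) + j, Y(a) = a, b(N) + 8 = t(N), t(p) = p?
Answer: I*√14730/15 ≈ 8.0911*I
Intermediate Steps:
b(N) = -8 + N
o(k, j) = -6 + j
R(C) = -4 + 2*C³/(-11 + C) (R(C) = -4 + ((C + C)/(C - 11))*C² = -4 + ((2*C)/(-11 + C))*C² = -4 + (2*C/(-11 + C))*C² = -4 + 2*C³/(-11 + C))
√(R(o(-4, 2)) + b(-62)) = √(2*(22 + (-6 + 2)³ - 2*(-6 + 2))/(-11 + (-6 + 2)) + (-8 - 62)) = √(2*(22 + (-4)³ - 2*(-4))/(-11 - 4) - 70) = √(2*(22 - 64 + 8)/(-15) - 70) = √(2*(-1/15)*(-34) - 70) = √(68/15 - 70) = √(-982/15) = I*√14730/15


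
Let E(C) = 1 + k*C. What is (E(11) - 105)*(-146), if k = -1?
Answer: 16790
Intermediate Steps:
E(C) = 1 - C
(E(11) - 105)*(-146) = ((1 - 1*11) - 105)*(-146) = ((1 - 11) - 105)*(-146) = (-10 - 105)*(-146) = -115*(-146) = 16790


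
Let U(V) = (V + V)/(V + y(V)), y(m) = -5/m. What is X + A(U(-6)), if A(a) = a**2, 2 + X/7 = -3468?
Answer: -23337506/961 ≈ -24285.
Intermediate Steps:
X = -24290 (X = -14 + 7*(-3468) = -14 - 24276 = -24290)
U(V) = 2*V/(V - 5/V) (U(V) = (V + V)/(V - 5/V) = (2*V)/(V - 5/V) = 2*V/(V - 5/V))
X + A(U(-6)) = -24290 + (2*(-6)**2/(-5 + (-6)**2))**2 = -24290 + (2*36/(-5 + 36))**2 = -24290 + (2*36/31)**2 = -24290 + (2*36*(1/31))**2 = -24290 + (72/31)**2 = -24290 + 5184/961 = -23337506/961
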